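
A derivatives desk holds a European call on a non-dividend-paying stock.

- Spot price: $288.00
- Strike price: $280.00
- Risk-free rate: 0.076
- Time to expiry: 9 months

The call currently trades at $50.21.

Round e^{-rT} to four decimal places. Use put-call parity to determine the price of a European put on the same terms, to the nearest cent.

$26.70

e^(−rT) = e^(−0.076·0.75) = 0.9446
Put-call parity: C − P = S − K·e^(−rT) = 288 − 280·0.9446 = 288 − 264.4880 = 23.5120
P = C − (C − P) = 50.21 − (23.5120) = 26.6980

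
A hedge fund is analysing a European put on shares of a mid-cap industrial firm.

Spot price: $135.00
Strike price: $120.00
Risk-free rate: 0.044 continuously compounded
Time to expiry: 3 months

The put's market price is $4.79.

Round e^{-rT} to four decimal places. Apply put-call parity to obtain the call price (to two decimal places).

$21.10

e^(−rT) = e^(−0.044·0.25) = 0.9891
Put-call parity: C − P = S − K·e^(−rT) = 135 − 120·0.9891 = 135 − 118.6920 = 16.3080
C = P + (C − P) = 4.79 + (16.3080) = 21.0980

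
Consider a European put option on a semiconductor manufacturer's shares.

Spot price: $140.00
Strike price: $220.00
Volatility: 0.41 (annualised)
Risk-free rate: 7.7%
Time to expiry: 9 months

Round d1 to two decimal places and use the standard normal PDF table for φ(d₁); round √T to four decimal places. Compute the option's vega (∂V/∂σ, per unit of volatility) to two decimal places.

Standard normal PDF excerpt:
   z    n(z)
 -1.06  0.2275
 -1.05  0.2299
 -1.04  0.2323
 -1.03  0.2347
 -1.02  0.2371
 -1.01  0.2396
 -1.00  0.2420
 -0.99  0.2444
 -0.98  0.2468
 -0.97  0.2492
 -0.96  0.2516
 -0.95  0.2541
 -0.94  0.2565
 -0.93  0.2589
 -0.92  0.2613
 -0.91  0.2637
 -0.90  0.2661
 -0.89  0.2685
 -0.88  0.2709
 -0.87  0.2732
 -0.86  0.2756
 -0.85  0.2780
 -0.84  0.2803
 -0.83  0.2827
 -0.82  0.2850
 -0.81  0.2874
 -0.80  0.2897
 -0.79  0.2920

T = 0.75;  σ√T = 0.3551
d₁ = [ln(140/220) + (0.077 + ½·0.41²)·0.75] / (σ√T) = (-0.4520 + 0.1208) / 0.3551 = -0.9328 which rounds to -0.93
√T = √0.75 = 0.8660
φ(d₁) = φ(-0.93) = 0.2589
vega = S·φ(d₁)·√T = 140·0.2589·0.8660 = 31.3890

31.39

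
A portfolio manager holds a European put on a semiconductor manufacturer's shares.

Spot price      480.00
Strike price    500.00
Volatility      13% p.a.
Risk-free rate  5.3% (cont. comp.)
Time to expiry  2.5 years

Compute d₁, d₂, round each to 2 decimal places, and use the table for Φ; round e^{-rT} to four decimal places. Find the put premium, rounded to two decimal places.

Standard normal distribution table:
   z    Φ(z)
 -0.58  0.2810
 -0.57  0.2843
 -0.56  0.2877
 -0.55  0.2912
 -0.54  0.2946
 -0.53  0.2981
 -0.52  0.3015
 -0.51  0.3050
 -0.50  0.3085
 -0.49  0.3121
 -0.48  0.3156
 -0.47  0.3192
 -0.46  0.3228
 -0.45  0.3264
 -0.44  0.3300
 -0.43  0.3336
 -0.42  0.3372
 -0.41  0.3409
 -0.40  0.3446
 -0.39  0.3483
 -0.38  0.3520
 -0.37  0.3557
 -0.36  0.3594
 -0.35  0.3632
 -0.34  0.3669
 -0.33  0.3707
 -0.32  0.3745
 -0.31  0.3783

σ√T = 0.13·√2.5 = 0.2055
d₁ = [ln(480/500) + (0.053 + 0.13²/2)·2.5] / 0.2055 = [-0.0408 + 0.1536] / 0.2055 = 0.5488 → 0.55
d₂ = d₁ − σ√T = 0.5488 − 0.2055 = 0.3432 → 0.34
e^(−rT) = e^(−0.053·2.5) = 0.8759
N(−d₂) = N(-0.34) = 0.3669;  N(−d₁) = N(-0.55) = 0.2912
P = 500·0.8759·0.3669 − 480·0.2912 = 160.6839 − 139.7760 = 20.9079

20.91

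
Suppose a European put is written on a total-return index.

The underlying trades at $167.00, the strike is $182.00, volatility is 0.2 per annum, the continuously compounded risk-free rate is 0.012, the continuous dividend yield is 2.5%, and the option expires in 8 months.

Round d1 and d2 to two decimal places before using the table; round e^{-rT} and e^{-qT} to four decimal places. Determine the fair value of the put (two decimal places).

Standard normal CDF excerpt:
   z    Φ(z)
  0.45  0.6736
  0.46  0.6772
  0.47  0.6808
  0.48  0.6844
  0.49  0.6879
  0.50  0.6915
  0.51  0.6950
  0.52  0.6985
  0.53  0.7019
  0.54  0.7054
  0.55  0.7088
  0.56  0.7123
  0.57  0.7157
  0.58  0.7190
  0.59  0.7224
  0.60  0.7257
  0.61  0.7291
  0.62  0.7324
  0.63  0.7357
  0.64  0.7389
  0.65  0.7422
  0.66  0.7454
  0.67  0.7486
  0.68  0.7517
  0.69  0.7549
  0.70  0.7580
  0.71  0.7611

$21.00

σ√T = 0.2·√0.6667 = 0.1633
d₁ = [ln(167/182) + (0.012 − 0.025 + ½·0.2²)·0.6667] / (σ√T) = (-0.0860 + 0.0047) / 0.1633 = -0.4981 ≈ -0.50
d₂ = -0.4981 − 0.1633 = -0.6614 ≈ -0.66
exp(−qT) = exp(−0.025·0.6667) = 0.9835;  exp(−rT) = exp(−0.012·0.6667) = 0.9920
N(−d₂) = N(0.66) = 0.7454;  N(−d₁) = N(0.50) = 0.6915
P = 182·0.9920·0.7454 − 167·0.9835·0.6915 = 134.5775 − 113.5751 = 21.0024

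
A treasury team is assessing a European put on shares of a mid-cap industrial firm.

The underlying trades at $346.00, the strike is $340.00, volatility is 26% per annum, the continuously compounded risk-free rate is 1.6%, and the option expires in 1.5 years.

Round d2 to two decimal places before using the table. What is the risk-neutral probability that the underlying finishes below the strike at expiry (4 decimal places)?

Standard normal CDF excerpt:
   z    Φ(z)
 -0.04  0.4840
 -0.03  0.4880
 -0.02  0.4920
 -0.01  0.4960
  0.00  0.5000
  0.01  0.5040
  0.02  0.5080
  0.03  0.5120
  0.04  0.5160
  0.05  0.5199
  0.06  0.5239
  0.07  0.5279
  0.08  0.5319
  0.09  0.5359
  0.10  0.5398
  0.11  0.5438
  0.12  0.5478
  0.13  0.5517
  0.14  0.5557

0.5120

σ√T = 0.26 × 1.2247 = 0.3184
d₁ = [ln(346/340) + (0.016 + 0.26²/2)·1.5] / 0.3184 = [0.0175 + 0.0747] / 0.3184 = 0.2895 which rounds to 0.29
d₂ = d₁ − σ√T = 0.2895 − 0.3184 = -0.0289 which rounds to -0.03
Pr(exercise) under Q = N(−d₂) = N(0.03) = 0.5120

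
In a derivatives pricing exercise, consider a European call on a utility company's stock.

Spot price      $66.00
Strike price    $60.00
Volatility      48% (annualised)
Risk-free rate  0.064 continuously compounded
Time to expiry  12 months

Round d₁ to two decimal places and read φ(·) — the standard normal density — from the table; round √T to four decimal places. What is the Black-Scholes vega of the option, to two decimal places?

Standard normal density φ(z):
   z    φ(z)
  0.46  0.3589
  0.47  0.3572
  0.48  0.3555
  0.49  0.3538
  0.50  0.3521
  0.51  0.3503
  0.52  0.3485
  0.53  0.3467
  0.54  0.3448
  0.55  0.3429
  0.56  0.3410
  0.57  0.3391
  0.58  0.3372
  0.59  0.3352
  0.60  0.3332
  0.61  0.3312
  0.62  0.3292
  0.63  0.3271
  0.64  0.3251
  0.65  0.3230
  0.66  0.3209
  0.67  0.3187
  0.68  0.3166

22.38

σ√T = 0.48 × 1.0000 = 0.4800
d₁ = [ln(66/60) + (0.064 + 0.48²/2)·1] / 0.4800 = [0.0953 + 0.1792] / 0.4800 = 0.5719 ⇒ 0.57
√T = √1 = 1.0000
φ(d₁) = φ(0.57) = 0.3391
vega = S·φ(d₁)·√T = 66·0.3391·1.0000 = 22.3806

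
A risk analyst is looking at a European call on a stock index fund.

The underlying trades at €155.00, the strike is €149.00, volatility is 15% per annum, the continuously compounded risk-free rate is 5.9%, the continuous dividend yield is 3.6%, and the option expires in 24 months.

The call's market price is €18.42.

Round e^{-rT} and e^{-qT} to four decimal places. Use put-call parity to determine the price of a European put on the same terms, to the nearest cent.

€6.61

e^(−qT) = e^(−0.036·2) = 0.9305;  e^(−rT) = e^(−0.059·2) = 0.8887
Put-call parity: C − P = S·e^(−qT) − K·e^(−rT) = 155·0.9305 − 149·0.8887 = 144.2275 − 132.4163 = 11.8112
P = C − (C − P) = 18.42 − (11.8112) = 6.6088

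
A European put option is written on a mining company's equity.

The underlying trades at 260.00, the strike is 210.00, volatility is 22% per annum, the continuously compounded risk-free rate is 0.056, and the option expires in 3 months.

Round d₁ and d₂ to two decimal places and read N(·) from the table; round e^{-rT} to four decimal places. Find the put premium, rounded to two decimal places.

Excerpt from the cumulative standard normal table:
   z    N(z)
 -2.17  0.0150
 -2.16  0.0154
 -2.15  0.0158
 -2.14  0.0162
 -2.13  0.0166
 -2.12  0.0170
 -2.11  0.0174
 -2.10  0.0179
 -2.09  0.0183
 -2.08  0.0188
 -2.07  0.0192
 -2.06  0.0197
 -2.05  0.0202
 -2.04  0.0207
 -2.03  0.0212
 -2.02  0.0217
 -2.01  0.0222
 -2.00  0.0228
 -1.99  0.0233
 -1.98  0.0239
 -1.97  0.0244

0.18

T = 0.25;  σ√T = 0.1100
d₁ = [ln(260/210) + (0.056 + 0.22²/2)·0.25] / 0.1100 = [0.2136 + 0.0200] / 0.1100 = 2.1239 ≈ 2.12
d₂ = d₁ − σ√T = 2.1239 − 0.1100 = 2.0139 ≈ 2.01
exp(−rT) = exp(−0.056·0.25) = 0.9861
N(−d₂) = N(-2.01) = 0.0222;  N(−d₁) = N(-2.12) = 0.0170
P = 210·0.9861·0.0222 − 260·0.0170 = 4.5972 − 4.4200 = 0.1772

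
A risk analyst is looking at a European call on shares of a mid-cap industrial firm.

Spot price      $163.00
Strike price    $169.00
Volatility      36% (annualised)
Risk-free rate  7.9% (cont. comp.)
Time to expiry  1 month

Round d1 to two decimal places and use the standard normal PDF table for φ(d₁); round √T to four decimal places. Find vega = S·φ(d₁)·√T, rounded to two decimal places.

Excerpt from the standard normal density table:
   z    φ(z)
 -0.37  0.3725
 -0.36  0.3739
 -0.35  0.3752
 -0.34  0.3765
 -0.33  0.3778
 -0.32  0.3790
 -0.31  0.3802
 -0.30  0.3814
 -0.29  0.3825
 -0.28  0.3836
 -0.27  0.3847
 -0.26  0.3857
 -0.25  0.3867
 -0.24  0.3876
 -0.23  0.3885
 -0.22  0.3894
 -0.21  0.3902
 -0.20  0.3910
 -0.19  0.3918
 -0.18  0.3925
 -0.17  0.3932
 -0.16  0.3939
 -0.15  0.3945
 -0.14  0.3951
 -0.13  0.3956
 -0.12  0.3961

σ√T = 0.36 × 0.2887 = 0.1039
ln(S/K) + (r + σ²/2)T = ln(163/169) + (0.079 + 0.36²/2)·0.08333 = -0.0361 + 0.0120 = -0.0242
d₁ = -0.0242 / 0.1039 = -0.2325 → -0.23
√T = √0.08333 = 0.2887
φ(d₁) = φ(-0.23) = 0.3885
vega = S·φ(d₁)·√T = 163·0.3885·0.2887 = 18.2821
(The put has the same vega.)

18.28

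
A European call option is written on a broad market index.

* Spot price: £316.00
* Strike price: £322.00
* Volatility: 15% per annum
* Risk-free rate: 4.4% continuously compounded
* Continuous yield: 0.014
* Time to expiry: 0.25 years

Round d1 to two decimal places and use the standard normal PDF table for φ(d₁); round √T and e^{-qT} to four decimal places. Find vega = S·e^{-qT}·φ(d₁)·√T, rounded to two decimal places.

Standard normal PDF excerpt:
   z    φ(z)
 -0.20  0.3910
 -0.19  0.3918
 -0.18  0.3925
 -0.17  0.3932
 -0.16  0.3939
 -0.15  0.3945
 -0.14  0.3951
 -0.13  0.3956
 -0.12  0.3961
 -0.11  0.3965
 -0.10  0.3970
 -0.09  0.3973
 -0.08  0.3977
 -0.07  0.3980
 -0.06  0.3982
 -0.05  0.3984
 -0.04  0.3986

σ√T = 0.15·√0.25 = 0.0750
d₁ = [ln(316/322) + (0.044 − 0.014 + ½·0.15²)·0.25] / (σ√T) = (-0.0188 + 0.0103) / 0.0750 = -0.1133 ≈ -0.11
√T = √0.25 = 0.5000
φ(d₁) = φ(-0.11) = 0.3965
e^(−qT) = e^(−0.014·0.25) = 0.9965
vega = S·e^(−qT)·φ(d₁)·√T = 316·0.9965·0.3965·0.5000 = 62.4277

62.43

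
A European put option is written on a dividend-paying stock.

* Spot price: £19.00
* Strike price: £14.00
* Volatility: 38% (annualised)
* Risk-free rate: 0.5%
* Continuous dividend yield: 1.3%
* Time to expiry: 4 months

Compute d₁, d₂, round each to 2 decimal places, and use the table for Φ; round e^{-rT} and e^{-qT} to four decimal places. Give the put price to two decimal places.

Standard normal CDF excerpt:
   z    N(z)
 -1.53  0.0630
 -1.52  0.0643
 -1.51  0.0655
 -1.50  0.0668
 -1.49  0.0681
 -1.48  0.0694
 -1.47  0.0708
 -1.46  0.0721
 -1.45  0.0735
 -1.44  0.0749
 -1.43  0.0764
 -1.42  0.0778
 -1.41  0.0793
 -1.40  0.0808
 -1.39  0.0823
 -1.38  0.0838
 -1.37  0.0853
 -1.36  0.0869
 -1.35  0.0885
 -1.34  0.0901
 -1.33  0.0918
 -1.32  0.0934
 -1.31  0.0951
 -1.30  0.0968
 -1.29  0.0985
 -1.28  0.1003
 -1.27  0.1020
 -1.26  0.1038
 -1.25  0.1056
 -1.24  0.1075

σ√T = 0.38·√0.3333 = 0.2194
d₁ = [ln(19/14) + (0.005 − 0.013 + ½·0.38²)·0.3333] / (σ√T) = (0.3054 + 0.0214) / 0.2194 = 1.4895 → 1.49
d₂ = 1.4895 − 0.2194 = 1.2701 → 1.27
exp(−qT) = exp(−0.013·0.3333) = 0.9957;  exp(−rT) = exp(−0.005·0.3333) = 0.9983
N(−d₂) = N(-1.27) = 0.1020;  N(−d₁) = N(-1.49) = 0.0681
P = 14·0.9983·0.1020 − 19·0.9957·0.0681 = 1.4256 − 1.2883 = 0.1372

£0.14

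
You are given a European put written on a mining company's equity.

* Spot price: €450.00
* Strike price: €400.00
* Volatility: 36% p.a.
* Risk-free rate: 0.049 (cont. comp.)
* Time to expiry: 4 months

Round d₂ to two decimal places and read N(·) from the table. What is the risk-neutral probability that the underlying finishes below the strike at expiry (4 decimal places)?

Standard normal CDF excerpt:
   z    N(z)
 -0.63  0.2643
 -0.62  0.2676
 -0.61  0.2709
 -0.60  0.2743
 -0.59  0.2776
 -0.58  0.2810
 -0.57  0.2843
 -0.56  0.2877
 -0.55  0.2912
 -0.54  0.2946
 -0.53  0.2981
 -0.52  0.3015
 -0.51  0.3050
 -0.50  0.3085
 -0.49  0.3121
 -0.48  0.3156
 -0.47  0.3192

0.2946

σ√T = 0.36 × 0.5774 = 0.2078
d₁ = [ln(450/400) + (0.049 + ½·0.36²)·0.3333] / (σ√T) = (0.1178 + 0.0379) / 0.2078 = 0.7492 → 0.75
d₂ = 0.7492 − 0.2078 = 0.5413 → 0.54
Risk-neutral Pr[S_T < K] = N(−d₂) = N(-0.54) = 0.2946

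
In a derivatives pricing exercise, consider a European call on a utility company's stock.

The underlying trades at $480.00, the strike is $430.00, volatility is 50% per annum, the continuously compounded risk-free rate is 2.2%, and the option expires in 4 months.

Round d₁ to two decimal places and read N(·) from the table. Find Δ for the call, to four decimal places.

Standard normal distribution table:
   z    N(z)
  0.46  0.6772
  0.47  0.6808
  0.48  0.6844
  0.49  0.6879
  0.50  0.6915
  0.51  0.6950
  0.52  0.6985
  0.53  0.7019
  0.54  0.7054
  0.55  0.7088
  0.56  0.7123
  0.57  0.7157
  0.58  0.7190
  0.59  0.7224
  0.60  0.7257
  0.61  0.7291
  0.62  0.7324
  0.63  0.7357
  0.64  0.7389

T = 0.3333;  σ√T = 0.2887
ln(S/K) + (r + σ²/2)T = ln(480/430) + (0.022 + 0.5²/2)·0.3333 = 0.1100 + 0.0490 = 0.1590
d₁ = 0.1590 / 0.2887 = 0.5508 which rounds to 0.55
N(d₁) = N(0.55) = 0.7088
Δ_call = N(d₁) = 0.7088

0.7088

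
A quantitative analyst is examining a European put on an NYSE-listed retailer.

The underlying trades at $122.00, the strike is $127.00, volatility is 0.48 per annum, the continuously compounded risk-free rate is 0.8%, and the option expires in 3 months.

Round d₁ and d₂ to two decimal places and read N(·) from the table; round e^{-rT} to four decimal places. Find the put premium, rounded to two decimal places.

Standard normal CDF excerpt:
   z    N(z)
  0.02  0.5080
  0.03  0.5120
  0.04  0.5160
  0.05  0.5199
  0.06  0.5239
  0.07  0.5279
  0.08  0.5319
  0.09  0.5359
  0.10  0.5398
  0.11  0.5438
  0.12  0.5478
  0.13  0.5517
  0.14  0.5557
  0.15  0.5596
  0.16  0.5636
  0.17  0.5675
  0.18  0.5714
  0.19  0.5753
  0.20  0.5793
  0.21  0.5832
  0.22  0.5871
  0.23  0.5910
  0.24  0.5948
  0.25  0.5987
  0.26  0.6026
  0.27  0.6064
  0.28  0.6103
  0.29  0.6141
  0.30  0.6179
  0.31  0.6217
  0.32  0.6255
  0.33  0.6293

σ√T = 0.48 × 0.5000 = 0.2400
d₁ = [ln(122/127) + (0.008 + ½·0.48²)·0.25] / (σ√T) = (-0.0402 + 0.0308) / 0.2400 = -0.0390 ⇒ -0.04
d₂ = -0.0390 − 0.2400 = -0.2790 ⇒ -0.28
e^(−rT) = e^(−0.008·0.25) = 0.9980
P = 127·0.9980·N(0.28) − 122·N(0.04) = 127·0.9980·0.6103 − 122·0.5160 = 77.3531 − 62.9520 = 14.4011

$14.40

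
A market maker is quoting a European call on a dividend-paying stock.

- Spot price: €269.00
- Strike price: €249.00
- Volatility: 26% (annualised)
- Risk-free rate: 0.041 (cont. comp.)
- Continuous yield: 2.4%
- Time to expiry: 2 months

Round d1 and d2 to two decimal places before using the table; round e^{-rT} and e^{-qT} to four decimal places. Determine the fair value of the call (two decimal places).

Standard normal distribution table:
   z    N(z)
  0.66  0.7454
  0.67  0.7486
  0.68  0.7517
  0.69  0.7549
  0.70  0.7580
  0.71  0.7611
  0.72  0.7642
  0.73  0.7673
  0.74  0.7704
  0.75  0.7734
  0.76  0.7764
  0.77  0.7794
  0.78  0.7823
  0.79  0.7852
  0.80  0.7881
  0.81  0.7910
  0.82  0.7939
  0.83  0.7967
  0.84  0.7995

σ√T = 0.26·√0.1667 = 0.1061
d₁ = [ln(269/249) + (0.041 − 0.024 + ½·0.26²)·0.1667] / (σ√T) = (0.0773 + 0.0085) / 0.1061 = 0.8076 ⇒ 0.81
d₂ = 0.8076 − 0.1061 = 0.7015 ⇒ 0.70
e^(−qT) = e^(−0.024·0.1667) = 0.9960;  e^(−rT) = e^(−0.041·0.1667) = 0.9932
N(d₁) = N(0.81) = 0.7910;  N(d₂) = N(0.70) = 0.7580
C = 269·0.9960·0.7910 − 249·0.9932·0.7580 = 211.9279 − 187.4586 = 24.4693

€24.47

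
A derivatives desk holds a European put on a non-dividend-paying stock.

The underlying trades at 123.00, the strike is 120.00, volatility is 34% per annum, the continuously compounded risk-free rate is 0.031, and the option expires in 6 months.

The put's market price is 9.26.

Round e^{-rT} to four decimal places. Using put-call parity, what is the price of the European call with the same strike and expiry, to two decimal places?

14.11

e^(−rT) = e^(−0.031·0.5) = 0.9846
Put-call parity: C − P = S − K·e^(−rT) = 123 − 120·0.9846 = 123 − 118.1520 = 4.8480
C = P + (C − P) = 9.26 + (4.8480) = 14.1080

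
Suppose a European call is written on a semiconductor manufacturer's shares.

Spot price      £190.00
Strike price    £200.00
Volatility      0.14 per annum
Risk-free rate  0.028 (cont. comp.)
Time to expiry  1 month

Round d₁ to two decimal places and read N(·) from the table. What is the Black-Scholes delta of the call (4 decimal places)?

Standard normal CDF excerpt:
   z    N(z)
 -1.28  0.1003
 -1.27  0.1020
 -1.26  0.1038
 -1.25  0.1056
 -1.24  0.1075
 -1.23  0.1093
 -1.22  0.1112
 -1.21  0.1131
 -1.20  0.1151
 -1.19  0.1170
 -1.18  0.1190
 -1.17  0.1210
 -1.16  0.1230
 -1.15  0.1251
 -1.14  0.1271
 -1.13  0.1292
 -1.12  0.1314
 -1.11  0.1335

0.1170

T = 0.08333;  σ√T = 0.0404
ln(S/K) + (r + σ²/2)T = ln(190/200) + (0.028 + 0.14²/2)·0.08333 = -0.0513 + 0.0032 = -0.0481
d₁ = -0.0481 / 0.0404 = -1.1912 ⇒ -1.19
N(d₁) = N(-1.19) = 0.1170
Δ_call = N(d₁) = 0.1170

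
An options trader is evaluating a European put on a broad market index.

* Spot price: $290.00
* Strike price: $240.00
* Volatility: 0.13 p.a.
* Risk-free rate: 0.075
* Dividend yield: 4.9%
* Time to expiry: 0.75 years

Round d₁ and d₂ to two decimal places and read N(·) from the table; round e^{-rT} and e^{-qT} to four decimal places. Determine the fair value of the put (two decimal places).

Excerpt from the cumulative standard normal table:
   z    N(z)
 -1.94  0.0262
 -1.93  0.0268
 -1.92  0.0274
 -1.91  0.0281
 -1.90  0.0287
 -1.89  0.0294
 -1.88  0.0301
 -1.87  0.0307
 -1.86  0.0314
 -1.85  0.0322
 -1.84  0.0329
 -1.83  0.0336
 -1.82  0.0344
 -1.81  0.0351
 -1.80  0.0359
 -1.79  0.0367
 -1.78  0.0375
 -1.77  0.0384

$0.29

σ√T = 0.13 × 0.8660 = 0.1126
d₁ = [ln(290/240) + (0.075 − 0.049 + 0.13²/2)·0.75] / 0.1126 = [0.1892 + 0.0258] / 0.1126 = 1.9104 which rounds to 1.91
d₂ = d₁ − σ√T = 1.9104 − 0.1126 = 1.7978 which rounds to 1.80
exp(−qT) = exp(−0.049·0.75) = 0.9639;  exp(−rT) = exp(−0.075·0.75) = 0.9453
P = 240·0.9453·N(-1.80) − 290·0.9639·N(-1.91) = 240·0.9453·0.0359 − 290·0.9639·0.0281 = 8.1447 − 7.8548 = 0.2899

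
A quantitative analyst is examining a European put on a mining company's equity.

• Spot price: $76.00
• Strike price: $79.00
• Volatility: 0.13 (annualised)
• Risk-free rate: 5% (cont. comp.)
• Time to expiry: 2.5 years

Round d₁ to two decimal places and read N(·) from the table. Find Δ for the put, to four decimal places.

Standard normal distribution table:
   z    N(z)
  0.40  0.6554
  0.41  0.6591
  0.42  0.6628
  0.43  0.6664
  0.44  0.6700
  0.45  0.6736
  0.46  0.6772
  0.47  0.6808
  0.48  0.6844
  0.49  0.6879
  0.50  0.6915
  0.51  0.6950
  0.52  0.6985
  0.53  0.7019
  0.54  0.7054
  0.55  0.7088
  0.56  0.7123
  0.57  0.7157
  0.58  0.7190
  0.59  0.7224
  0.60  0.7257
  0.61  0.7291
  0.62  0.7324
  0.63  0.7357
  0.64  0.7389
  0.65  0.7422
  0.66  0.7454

σ√T = 0.13 × 1.5811 = 0.2055
d₁ = [ln(76/79) + (0.05 + 0.13²/2)·2.5] / 0.2055 = [-0.0387 + 0.1461] / 0.2055 = 0.5226 ⇒ 0.52
N(d₁) = N(0.52) = 0.6985
Δ_put = N(d₁) − 1 = 0.6985 − 1 = -0.3015

-0.3015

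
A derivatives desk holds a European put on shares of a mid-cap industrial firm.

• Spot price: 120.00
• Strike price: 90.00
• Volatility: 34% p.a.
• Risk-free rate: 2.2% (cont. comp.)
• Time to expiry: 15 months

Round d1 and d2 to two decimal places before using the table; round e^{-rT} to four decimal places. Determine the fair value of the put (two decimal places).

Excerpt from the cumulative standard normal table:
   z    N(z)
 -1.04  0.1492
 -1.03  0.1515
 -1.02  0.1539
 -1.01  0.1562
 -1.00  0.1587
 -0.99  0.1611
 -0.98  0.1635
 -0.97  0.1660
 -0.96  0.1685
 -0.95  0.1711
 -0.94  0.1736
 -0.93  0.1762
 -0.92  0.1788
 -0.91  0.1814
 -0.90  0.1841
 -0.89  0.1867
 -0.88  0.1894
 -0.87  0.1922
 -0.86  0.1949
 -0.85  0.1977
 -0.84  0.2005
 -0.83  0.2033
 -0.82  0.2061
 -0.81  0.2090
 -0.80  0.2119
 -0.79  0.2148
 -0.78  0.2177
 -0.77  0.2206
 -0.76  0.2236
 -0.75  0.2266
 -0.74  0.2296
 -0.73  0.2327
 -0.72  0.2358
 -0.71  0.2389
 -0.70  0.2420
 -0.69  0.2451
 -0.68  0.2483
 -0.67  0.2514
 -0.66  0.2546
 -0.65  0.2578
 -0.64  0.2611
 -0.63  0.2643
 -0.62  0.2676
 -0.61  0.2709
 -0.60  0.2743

4.39

σ√T = 0.34·√1.25 = 0.3801
d₁ = [ln(120/90) + (0.022 + 0.34²/2)·1.25] / 0.3801 = [0.2877 + 0.0998] / 0.3801 = 1.0192 ⇒ 1.02
d₂ = d₁ − σ√T = 1.0192 − 0.3801 = 0.6391 ⇒ 0.64
e^(−rT) = e^(−0.022·1.25) = 0.9729
N(−d₂) = N(-0.64) = 0.2611;  N(−d₁) = N(-1.02) = 0.1539
P = 90·0.9729·0.2611 − 120·0.1539 = 22.8622 − 18.4680 = 4.3942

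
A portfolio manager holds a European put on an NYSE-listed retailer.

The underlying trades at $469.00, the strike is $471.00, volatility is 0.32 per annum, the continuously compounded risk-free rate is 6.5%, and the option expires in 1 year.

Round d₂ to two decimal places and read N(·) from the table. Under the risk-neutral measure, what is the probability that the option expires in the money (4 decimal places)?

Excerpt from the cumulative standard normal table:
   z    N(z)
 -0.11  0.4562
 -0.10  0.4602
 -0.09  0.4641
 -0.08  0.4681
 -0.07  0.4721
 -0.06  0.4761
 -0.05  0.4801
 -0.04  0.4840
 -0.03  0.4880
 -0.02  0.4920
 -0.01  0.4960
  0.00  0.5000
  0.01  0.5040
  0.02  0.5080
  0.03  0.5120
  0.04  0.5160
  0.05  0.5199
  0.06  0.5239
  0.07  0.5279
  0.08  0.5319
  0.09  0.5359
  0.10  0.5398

0.4880

T = 1;  σ√T = 0.3200
d₁ = [ln(469/471) + (0.065 + 0.32²/2)·1] / 0.3200 = [-0.0043 + 0.1162] / 0.3200 = 0.3498 ⇒ 0.35
d₂ = d₁ − σ√T = 0.3498 − 0.3200 = 0.0298 ⇒ 0.03
Risk-neutral Pr[S_T < K] = N(−d₂) = N(-0.03) = 0.4880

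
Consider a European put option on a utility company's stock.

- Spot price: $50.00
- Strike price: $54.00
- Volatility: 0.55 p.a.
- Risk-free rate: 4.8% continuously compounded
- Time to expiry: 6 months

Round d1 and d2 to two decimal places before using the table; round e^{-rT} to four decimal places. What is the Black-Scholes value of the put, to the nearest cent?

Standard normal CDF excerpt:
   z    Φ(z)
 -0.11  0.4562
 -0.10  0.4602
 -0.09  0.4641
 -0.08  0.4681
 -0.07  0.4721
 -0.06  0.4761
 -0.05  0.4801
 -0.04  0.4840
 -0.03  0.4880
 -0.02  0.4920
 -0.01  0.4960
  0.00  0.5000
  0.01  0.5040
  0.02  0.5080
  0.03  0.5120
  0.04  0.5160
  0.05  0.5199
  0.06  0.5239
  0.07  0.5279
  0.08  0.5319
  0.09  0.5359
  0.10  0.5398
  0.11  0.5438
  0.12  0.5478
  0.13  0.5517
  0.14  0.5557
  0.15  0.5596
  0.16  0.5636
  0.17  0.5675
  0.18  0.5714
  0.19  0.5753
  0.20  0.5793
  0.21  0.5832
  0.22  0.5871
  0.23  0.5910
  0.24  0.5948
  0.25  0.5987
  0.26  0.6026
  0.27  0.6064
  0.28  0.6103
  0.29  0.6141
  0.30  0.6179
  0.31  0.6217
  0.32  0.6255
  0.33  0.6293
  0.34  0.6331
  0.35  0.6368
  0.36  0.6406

$9.37

σ√T = 0.55 × 0.7071 = 0.3889
d₁ = [ln(50/54) + (0.048 + ½·0.55²)·0.5] / (σ√T) = (-0.0770 + 0.0996) / 0.3889 = 0.0583 which rounds to 0.06
d₂ = 0.0583 − 0.3889 = -0.3306 which rounds to -0.33
e^(−rT) = e^(−0.048·0.5) = 0.9763
N(−d₂) = N(0.33) = 0.6293;  N(−d₁) = N(-0.06) = 0.4761
P = 54·0.9763·0.6293 − 50·0.4761 = 33.1768 − 23.8050 = 9.3718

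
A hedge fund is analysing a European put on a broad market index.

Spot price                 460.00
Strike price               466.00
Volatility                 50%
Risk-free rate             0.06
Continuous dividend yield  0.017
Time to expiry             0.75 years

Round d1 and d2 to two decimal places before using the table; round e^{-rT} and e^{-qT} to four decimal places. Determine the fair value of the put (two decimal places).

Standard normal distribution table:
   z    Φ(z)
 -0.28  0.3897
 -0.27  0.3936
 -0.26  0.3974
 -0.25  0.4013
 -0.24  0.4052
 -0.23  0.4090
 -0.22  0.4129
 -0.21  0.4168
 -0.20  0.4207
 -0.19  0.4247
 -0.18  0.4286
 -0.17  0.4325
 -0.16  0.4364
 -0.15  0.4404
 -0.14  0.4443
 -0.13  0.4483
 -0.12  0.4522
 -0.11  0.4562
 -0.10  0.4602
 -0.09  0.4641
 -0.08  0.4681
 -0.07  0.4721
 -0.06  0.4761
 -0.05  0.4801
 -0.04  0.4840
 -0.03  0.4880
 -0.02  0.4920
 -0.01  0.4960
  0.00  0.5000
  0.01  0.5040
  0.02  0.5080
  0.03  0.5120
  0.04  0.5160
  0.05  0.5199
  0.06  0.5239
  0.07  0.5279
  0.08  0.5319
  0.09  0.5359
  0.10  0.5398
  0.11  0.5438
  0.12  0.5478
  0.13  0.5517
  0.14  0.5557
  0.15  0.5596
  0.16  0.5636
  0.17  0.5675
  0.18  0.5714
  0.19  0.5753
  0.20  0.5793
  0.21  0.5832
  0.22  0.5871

σ√T = 0.5 × 0.8660 = 0.4330
ln(S/K) + (r − q + σ²/2)T = ln(460/466) + (0.06 − 0.017 + 0.5²/2)·0.75 = -0.0130 + 0.1260 = 0.1130
d₁ = 0.1130 / 0.4330 = 0.2611 → 0.26
d₂ = d₁ − σ√T = 0.2611 − 0.4330 = -0.1720 → -0.17
e^(−qT) = e^(−0.017·0.75) = 0.9873;  e^(−rT) = e^(−0.06·0.75) = 0.9560
P = 466·0.9560·N(0.17) − 460·0.9873·N(-0.26) = 466·0.9560·0.5675 − 460·0.9873·0.3974 = 252.8190 − 180.4824 = 72.3366

72.34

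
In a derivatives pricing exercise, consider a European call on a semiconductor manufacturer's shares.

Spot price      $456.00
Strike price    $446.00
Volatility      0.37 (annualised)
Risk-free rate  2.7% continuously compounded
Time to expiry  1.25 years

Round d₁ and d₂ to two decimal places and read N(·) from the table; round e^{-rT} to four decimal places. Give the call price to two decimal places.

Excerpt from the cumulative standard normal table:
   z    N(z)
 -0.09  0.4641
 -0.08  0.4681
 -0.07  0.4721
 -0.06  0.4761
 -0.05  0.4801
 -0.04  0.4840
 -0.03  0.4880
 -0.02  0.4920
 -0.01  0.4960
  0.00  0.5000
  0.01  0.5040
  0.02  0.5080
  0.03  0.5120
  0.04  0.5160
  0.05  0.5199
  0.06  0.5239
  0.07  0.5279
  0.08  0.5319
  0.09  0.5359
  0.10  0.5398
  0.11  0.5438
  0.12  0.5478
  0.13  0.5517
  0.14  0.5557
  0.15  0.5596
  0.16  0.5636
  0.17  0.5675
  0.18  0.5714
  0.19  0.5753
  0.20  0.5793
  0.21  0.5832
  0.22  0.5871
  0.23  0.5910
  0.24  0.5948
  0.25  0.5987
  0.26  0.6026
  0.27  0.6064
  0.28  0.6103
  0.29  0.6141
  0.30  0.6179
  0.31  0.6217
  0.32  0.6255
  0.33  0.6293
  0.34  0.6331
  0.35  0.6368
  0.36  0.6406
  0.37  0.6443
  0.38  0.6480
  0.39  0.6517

T = 1.25;  σ√T = 0.4137
ln(S/K) + (r + σ²/2)T = ln(456/446) + (0.027 + 0.37²/2)·1.25 = 0.0222 + 0.1193 = 0.1415
d₁ = 0.1415 / 0.4137 = 0.3420 which rounds to 0.34
d₂ = d₁ − σ√T = 0.3420 − 0.4137 = -0.0716 which rounds to -0.07
exp(−rT) = exp(−0.027·1.25) = 0.9668
N(d₁) = N(0.34) = 0.6331;  N(d₂) = N(-0.07) = 0.4721
C = 456·0.6331 − 446·0.9668·0.4721 = 288.6936 − 203.5661 = 85.1275

$85.13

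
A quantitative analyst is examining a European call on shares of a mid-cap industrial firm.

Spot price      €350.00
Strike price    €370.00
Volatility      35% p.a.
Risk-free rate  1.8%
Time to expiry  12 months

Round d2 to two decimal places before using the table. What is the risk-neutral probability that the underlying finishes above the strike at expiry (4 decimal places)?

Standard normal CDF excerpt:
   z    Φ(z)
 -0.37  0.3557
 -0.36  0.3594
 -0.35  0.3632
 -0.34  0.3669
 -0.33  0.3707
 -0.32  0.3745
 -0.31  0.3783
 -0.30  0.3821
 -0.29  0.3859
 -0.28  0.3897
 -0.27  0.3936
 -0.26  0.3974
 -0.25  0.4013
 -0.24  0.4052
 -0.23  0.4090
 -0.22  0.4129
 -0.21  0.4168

0.3897

σ√T = 0.35 × 1.0000 = 0.3500
d₁ = [ln(350/370) + (0.018 + ½·0.35²)·1] / (σ√T) = (-0.0556 + 0.0792) / 0.3500 = 0.0677 which rounds to 0.07
d₂ = 0.0677 − 0.3500 = -0.2823 which rounds to -0.28
Risk-neutral Pr[S_T > K] = N(d₂) = N(-0.28) = 0.3897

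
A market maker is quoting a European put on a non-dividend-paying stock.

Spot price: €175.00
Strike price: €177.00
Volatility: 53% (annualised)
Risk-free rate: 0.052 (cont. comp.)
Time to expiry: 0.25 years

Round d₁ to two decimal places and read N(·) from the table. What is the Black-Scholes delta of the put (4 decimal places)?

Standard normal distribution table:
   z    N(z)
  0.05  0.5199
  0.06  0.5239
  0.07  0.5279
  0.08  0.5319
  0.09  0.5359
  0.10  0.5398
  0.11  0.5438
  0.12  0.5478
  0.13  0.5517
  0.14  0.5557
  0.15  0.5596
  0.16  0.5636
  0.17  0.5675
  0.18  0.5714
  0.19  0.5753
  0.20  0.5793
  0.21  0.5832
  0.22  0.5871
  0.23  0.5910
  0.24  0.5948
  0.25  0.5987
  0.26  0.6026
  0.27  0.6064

T = 0.25;  σ√T = 0.2650
d₁ = [ln(175/177) + (0.052 + 0.53²/2)·0.25] / 0.2650 = [-0.0114 + 0.0481] / 0.2650 = 0.1387 ⇒ 0.14
N(d₁) = N(0.14) = 0.5557
Δ_put = N(d₁) − 1 = 0.5557 − 1 = -0.4443

-0.4443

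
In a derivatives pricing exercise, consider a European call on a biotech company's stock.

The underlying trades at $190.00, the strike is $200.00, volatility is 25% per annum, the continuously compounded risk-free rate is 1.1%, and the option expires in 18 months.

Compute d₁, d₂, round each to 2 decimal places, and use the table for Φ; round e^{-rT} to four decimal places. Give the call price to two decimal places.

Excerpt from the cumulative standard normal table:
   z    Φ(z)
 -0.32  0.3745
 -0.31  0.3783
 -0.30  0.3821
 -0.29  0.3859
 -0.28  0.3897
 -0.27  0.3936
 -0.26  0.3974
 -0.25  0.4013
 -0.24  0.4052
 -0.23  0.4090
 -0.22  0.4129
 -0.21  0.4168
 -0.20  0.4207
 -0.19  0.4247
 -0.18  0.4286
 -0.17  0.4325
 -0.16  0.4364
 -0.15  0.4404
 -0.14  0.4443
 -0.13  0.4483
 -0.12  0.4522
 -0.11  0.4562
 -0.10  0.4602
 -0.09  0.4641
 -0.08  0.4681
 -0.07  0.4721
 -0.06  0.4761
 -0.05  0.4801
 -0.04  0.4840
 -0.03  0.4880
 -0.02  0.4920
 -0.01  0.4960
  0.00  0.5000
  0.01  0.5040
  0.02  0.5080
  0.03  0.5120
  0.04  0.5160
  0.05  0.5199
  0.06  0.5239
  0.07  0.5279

$20.61

σ√T = 0.25·√1.5 = 0.3062
d₁ = [ln(190/200) + (0.011 + 0.25²/2)·1.5] / 0.3062 = [-0.0513 + 0.0634] / 0.3062 = 0.0395 ≈ 0.04
d₂ = d₁ − σ√T = 0.0395 − 0.3062 = -0.2667 ≈ -0.27
exp(−rT) = exp(−0.011·1.5) = 0.9836
C = 190·N(0.04) − 200·0.9836·N(-0.27) = 190·0.5160 − 200·0.9836·0.3936 = 98.0400 − 77.4290 = 20.6110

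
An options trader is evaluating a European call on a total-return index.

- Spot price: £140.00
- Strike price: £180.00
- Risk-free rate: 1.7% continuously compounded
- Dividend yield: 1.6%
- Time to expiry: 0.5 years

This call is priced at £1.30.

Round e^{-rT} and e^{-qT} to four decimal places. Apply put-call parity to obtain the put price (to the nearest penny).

e^(−qT) = e^(−0.016·0.5) = 0.9920;  e^(−rT) = e^(−0.017·0.5) = 0.9915
Put-call parity: C − P = S·e^(−qT) − K·e^(−rT) = 140·0.9920 − 180·0.9915 = 138.8800 − 178.4700 = -39.5900
P = C − (C − P) = 1.30 − (-39.5900) = 40.8900

£40.89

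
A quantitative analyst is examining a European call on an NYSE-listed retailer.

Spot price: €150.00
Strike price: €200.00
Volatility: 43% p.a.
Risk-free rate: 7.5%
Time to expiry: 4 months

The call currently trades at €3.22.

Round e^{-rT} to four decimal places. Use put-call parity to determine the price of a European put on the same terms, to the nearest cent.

e^(−rT) = e^(−0.075·0.3333) = 0.9753
Put-call parity: C − P = S − K·e^(−rT) = 150 − 200·0.9753 = 150 − 195.0600 = -45.0600
P = C − (C − P) = 3.22 − (-45.0600) = 48.2800

€48.28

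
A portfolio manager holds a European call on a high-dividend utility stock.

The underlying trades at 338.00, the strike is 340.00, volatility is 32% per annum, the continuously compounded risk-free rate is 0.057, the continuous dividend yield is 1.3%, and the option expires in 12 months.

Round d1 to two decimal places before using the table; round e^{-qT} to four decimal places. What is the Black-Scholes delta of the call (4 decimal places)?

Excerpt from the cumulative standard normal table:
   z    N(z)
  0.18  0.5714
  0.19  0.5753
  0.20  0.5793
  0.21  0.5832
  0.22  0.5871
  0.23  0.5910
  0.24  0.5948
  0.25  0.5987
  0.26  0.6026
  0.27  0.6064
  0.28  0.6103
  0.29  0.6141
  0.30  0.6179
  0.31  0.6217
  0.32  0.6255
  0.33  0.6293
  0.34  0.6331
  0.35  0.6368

T = 1;  σ√T = 0.3200
d₁ = [ln(338/340) + (0.057 − 0.013 + ½·0.32²)·1] / (σ√T) = (-0.0059 + 0.0952) / 0.3200 = 0.2791 ≈ 0.28
N(d₁) = N(0.28) = 0.6103
Δ_call = e^(−qT)·N(d₁) = 0.9871·0.6103 = 0.6024

0.6024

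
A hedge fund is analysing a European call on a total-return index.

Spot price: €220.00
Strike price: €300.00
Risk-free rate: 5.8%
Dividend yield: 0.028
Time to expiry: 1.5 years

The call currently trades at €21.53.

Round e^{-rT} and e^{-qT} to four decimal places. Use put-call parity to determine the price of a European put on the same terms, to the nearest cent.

€85.58

exp(−qT) = exp(−0.028·1.5) = 0.9589;  exp(−rT) = exp(−0.058·1.5) = 0.9167
Put-call parity: C − P = S·e^(−qT) − K·e^(−rT) = 220·0.9589 − 300·0.9167 = 210.9580 − 275.0100 = -64.0520
P = C − (C − P) = 21.53 − (-64.0520) = 85.5820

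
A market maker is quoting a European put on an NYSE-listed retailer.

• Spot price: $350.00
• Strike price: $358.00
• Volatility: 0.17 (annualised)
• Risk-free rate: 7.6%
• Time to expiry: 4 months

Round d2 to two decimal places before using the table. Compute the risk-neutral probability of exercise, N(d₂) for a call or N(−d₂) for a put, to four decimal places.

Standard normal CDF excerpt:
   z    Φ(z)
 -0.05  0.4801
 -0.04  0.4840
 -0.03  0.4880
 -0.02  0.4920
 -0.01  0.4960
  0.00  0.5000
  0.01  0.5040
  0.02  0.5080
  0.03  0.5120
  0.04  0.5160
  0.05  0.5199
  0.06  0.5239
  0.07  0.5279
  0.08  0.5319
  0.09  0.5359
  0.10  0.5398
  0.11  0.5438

σ√T = 0.17 × 0.5774 = 0.0981
d₁ = [ln(350/358) + (0.076 + ½·0.17²)·0.3333] / (σ√T) = (-0.0226 + 0.0301) / 0.0981 = 0.0769 which rounds to 0.08
d₂ = 0.0769 − 0.0981 = -0.0212 which rounds to -0.02
Pr(exercise) under Q = N(−d₂) = N(0.02) = 0.5080

0.5080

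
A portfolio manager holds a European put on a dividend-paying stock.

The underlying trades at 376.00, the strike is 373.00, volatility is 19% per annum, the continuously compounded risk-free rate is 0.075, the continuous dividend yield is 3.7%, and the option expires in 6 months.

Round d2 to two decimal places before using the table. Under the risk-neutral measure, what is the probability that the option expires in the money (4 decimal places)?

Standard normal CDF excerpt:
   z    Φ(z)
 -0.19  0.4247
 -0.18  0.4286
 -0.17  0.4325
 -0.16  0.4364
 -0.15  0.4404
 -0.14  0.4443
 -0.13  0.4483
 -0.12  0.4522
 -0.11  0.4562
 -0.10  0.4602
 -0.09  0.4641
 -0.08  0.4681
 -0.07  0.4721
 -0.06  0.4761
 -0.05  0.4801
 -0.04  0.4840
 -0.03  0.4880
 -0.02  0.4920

σ√T = 0.19·√0.5 = 0.1344
d₁ = [ln(376/373) + (0.075 − 0.037 + 0.19²/2)·0.5] / 0.1344 = [0.0080 + 0.0280] / 0.1344 = 0.2682 which rounds to 0.27
d₂ = d₁ − σ√T = 0.2682 − 0.1344 = 0.1339 which rounds to 0.13
Risk-neutral Pr[S_T < K] = N(−d₂) = N(-0.13) = 0.4483

0.4483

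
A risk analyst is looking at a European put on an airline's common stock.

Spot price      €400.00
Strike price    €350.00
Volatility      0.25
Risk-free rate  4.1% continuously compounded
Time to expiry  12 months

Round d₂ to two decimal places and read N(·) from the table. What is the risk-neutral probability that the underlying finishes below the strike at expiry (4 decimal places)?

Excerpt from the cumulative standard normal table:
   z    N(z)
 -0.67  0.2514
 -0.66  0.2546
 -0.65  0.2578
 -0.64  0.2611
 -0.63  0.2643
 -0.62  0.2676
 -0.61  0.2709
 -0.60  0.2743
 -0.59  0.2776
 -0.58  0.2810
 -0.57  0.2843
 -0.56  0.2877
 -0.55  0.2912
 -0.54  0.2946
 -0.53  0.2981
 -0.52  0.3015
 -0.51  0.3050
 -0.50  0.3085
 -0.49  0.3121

0.2843

σ√T = 0.25·√1 = 0.2500
d₁ = [ln(400/350) + (0.041 + ½·0.25²)·1] / (σ√T) = (0.1335 + 0.0723) / 0.2500 = 0.8231 which rounds to 0.82
d₂ = 0.8231 − 0.2500 = 0.5731 which rounds to 0.57
Risk-neutral Pr[S_T < K] = N(−d₂) = N(-0.57) = 0.2843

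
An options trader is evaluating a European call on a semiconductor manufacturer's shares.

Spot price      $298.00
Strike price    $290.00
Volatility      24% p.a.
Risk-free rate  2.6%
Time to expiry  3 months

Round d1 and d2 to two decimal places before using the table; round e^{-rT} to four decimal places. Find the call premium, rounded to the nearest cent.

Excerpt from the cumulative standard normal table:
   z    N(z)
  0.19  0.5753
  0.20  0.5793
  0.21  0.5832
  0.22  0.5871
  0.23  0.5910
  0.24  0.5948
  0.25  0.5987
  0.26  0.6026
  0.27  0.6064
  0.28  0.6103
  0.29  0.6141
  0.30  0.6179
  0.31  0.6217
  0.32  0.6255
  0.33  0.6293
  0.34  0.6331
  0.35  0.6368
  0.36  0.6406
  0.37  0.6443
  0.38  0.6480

$19.51

T = 0.25;  σ√T = 0.1200
d₁ = [ln(298/290) + (0.026 + 0.24²/2)·0.25] / 0.1200 = [0.0272 + 0.0137] / 0.1200 = 0.3409 which rounds to 0.34
d₂ = d₁ − σ√T = 0.3409 − 0.1200 = 0.2209 which rounds to 0.22
exp(−rT) = exp(−0.026·0.25) = 0.9935
N(d₁) = N(0.34) = 0.6331;  N(d₂) = N(0.22) = 0.5871
C = 298·0.6331 − 290·0.9935·0.5871 = 188.6638 − 169.1523 = 19.5115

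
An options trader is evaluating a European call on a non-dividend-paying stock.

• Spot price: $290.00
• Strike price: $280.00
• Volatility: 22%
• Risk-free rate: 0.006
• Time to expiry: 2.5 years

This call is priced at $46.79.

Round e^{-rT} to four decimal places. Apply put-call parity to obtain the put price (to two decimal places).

$32.62

exp(−rT) = exp(−0.006·2.5) = 0.9851
Put-call parity: C − P = S − K·e^(−rT) = 290 − 280·0.9851 = 290 − 275.8280 = 14.1720
P = C − (C − P) = 46.79 − (14.1720) = 32.6180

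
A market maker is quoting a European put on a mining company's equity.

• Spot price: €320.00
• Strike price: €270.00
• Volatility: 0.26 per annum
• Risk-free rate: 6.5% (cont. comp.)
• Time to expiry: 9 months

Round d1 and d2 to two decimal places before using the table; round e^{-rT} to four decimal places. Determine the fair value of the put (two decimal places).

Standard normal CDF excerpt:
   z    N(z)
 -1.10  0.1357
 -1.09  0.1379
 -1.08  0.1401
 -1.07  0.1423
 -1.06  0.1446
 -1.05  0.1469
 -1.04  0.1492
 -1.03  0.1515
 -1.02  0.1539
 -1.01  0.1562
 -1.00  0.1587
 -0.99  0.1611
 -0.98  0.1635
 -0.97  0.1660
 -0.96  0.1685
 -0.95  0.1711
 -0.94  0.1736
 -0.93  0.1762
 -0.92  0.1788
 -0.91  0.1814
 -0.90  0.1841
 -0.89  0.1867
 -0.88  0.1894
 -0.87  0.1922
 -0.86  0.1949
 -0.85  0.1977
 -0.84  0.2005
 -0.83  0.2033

€5.29

σ√T = 0.26·√0.75 = 0.2252
d₁ = [ln(320/270) + (0.065 + ½·0.26²)·0.75] / (σ√T) = (0.1699 + 0.0741) / 0.2252 = 1.0836 ≈ 1.08
d₂ = 1.0836 − 0.2252 = 0.8585 ≈ 0.86
exp(−rT) = exp(−0.065·0.75) = 0.9524
P = 270·0.9524·N(-0.86) − 320·N(-1.08) = 270·0.9524·0.1949 − 320·0.1401 = 50.1181 − 44.8320 = 5.2861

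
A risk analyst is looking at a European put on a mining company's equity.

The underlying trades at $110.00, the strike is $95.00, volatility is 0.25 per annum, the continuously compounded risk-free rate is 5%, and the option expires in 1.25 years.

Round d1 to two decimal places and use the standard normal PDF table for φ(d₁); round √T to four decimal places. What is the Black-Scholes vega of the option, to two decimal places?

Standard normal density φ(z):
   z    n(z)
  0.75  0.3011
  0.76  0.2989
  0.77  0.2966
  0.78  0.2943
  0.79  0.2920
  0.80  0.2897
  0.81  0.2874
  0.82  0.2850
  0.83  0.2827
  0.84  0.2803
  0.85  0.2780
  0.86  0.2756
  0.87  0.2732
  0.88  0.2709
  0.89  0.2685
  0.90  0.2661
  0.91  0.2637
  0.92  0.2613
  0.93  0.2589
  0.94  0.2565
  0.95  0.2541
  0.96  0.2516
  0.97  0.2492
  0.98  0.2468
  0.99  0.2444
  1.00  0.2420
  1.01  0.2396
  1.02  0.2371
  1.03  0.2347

33.02

T = 1.25;  σ√T = 0.2795
d₁ = [ln(110/95) + (0.05 + ½·0.25²)·1.25] / (σ√T) = (0.1466 + 0.1016) / 0.2795 = 0.8879 ⇒ 0.89
√T = √1.25 = 1.1180
φ(d₁) = φ(0.89) = 0.2685
vega = S·φ(d₁)·√T = 110·0.2685·1.1180 = 33.0201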